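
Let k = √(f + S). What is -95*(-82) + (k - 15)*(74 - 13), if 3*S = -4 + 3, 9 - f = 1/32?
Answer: 6875 + 61*√4974/24 ≈ 7054.3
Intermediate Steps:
f = 287/32 (f = 9 - 1/32 = 287/32 ≈ 8.9688)
S = -⅓ (S = (-4 + 3)/3 = (⅓)*(-1) = -⅓ ≈ -0.33333)
k = √4974/24 (k = √(287/32 - ⅓) = √(829/96) = √4974/24 ≈ 2.9386)
-95*(-82) + (k - 15)*(74 - 13) = -95*(-82) + (√4974/24 - 15)*(74 - 13) = 7790 + (-15 + √4974/24)*61 = 7790 + (-915 + 61*√4974/24) = 6875 + 61*√4974/24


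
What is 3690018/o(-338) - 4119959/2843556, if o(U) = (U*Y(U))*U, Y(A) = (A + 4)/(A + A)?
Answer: 5130108809147/80253680988 ≈ 63.924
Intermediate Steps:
Y(A) = (4 + A)/(2*A) (Y(A) = (4 + A)/((2*A)) = (4 + A)*(1/(2*A)) = (4 + A)/(2*A))
o(U) = U*(2 + U/2) (o(U) = (U*((4 + U)/(2*U)))*U = (2 + U/2)*U = U*(2 + U/2))
3690018/o(-338) - 4119959/2843556 = 3690018/(((1/2)*(-338)*(4 - 338))) - 4119959/2843556 = 3690018/(((1/2)*(-338)*(-334))) - 4119959*1/2843556 = 3690018/56446 - 4119959/2843556 = 3690018*(1/56446) - 4119959/2843556 = 1845009/28223 - 4119959/2843556 = 5130108809147/80253680988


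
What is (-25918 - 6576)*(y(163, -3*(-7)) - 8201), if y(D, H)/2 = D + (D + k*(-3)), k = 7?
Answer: 246661954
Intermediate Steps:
y(D, H) = -42 + 4*D (y(D, H) = 2*(D + (D + 7*(-3))) = 2*(D + (D - 21)) = 2*(D + (-21 + D)) = 2*(-21 + 2*D) = -42 + 4*D)
(-25918 - 6576)*(y(163, -3*(-7)) - 8201) = (-25918 - 6576)*((-42 + 4*163) - 8201) = -32494*((-42 + 652) - 8201) = -32494*(610 - 8201) = -32494*(-7591) = 246661954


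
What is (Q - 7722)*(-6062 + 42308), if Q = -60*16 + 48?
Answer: -312947964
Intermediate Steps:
Q = -912 (Q = -960 + 48 = -912)
(Q - 7722)*(-6062 + 42308) = (-912 - 7722)*(-6062 + 42308) = -8634*36246 = -312947964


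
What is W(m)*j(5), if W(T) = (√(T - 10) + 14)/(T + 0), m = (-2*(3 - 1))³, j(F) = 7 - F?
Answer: -7/16 - I*√74/32 ≈ -0.4375 - 0.26882*I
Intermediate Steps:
m = -64 (m = (-2*2)³ = (-4)³ = -64)
W(T) = (14 + √(-10 + T))/T (W(T) = (√(-10 + T) + 14)/T = (14 + √(-10 + T))/T)
W(m)*j(5) = ((14 + √(-10 - 64))/(-64))*(7 - 1*5) = (-(14 + √(-74))/64)*(7 - 5) = -(14 + I*√74)/64*2 = (-7/32 - I*√74/64)*2 = -7/16 - I*√74/32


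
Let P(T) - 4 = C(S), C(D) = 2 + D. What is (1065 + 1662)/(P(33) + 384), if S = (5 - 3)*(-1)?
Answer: 2727/388 ≈ 7.0284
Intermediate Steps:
S = -2 (S = 2*(-1) = -2)
P(T) = 4 (P(T) = 4 + (2 - 2) = 4 + 0 = 4)
(1065 + 1662)/(P(33) + 384) = (1065 + 1662)/(4 + 384) = 2727/388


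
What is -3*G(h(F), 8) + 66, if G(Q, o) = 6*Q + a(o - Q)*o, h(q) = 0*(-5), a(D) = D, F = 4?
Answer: -126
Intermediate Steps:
h(q) = 0
G(Q, o) = 6*Q + o*(o - Q) (G(Q, o) = 6*Q + (o - Q)*o = 6*Q + o*(o - Q))
-3*G(h(F), 8) + 66 = -3*(6*0 - 1*8*(0 - 1*8)) + 66 = -3*(0 - 1*8*(0 - 8)) + 66 = -3*(0 - 1*8*(-8)) + 66 = -3*(0 + 64) + 66 = -3*64 + 66 = -192 + 66 = -126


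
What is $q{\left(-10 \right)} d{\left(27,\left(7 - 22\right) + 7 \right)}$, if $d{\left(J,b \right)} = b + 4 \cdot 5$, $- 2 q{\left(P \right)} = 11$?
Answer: $-66$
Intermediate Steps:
$q{\left(P \right)} = - \frac{11}{2}$ ($q{\left(P \right)} = \left(- \frac{1}{2}\right) 11 = - \frac{11}{2}$)
$d{\left(J,b \right)} = 20 + b$ ($d{\left(J,b \right)} = b + 20 = 20 + b$)
$q{\left(-10 \right)} d{\left(27,\left(7 - 22\right) + 7 \right)} = - \frac{11 \left(20 + \left(\left(7 - 22\right) + 7\right)\right)}{2} = - \frac{11 \left(20 + \left(-15 + 7\right)\right)}{2} = - \frac{11 \left(20 - 8\right)}{2} = \left(- \frac{11}{2}\right) 12 = -66$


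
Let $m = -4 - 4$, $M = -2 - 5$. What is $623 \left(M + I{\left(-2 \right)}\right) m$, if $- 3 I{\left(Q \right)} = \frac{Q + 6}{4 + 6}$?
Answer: $\frac{533288}{15} \approx 35553.0$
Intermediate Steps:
$M = -7$
$I{\left(Q \right)} = - \frac{1}{5} - \frac{Q}{30}$ ($I{\left(Q \right)} = - \frac{\left(Q + 6\right) \frac{1}{4 + 6}}{3} = - \frac{\left(6 + Q\right) \frac{1}{10}}{3} = - \frac{\frac{3}{5} + \frac{Q}{10}}{3} = - \frac{1}{5} - \frac{Q}{30}$)
$m = -8$ ($m = -4 - 4 = -8$)
$623 \left(M + I{\left(-2 \right)}\right) m = 623 \left(-7 - \frac{2}{15}\right) \left(-8\right) = 623 \left(\left(- \frac{107}{15}\right) \left(-8\right)\right) = 623 \cdot \frac{856}{15} = \frac{533288}{15}$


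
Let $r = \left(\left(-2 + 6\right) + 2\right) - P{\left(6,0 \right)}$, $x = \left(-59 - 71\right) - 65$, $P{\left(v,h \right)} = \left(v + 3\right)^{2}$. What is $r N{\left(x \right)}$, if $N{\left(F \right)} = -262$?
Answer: $19650$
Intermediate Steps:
$P{\left(v,h \right)} = \left(3 + v\right)^{2}$
$x = -195$ ($x = -130 - 65 = -195$)
$r = -75$ ($r = \left(\left(-2 + 6\right) + 2\right) - \left(3 + 6\right)^{2} = \left(4 + 2\right) - 9^{2} = 6 - 81 = -75$)
$r N{\left(x \right)} = \left(-75\right) \left(-262\right) = 19650$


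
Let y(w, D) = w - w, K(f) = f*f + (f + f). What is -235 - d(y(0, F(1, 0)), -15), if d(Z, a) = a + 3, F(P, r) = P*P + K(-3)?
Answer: -223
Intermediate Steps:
K(f) = f² + 2*f
F(P, r) = 3 + P² (F(P, r) = P*P - 3*(2 - 3) = P² - 3*(-1) = P² + 3 = 3 + P²)
y(w, D) = 0
d(Z, a) = 3 + a
-235 - d(y(0, F(1, 0)), -15) = -235 - (3 - 15) = -235 - 1*(-12) = -235 + 12 = -223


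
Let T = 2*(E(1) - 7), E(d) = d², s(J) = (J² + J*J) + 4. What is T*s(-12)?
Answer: -3504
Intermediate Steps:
s(J) = 4 + 2*J² (s(J) = (J² + J²) + 4 = 2*J² + 4 = 4 + 2*J²)
T = -12 (T = 2*(1² - 7) = 2*(1 - 7) = 2*(-6) = -12)
T*s(-12) = -12*(4 + 2*(-12)²) = -12*(4 + 2*144) = -12*(4 + 288) = -12*292 = -3504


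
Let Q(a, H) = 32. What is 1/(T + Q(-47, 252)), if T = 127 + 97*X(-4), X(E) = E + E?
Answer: -1/617 ≈ -0.0016207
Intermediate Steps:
X(E) = 2*E
T = -649 (T = 127 + 97*(2*(-4)) = 127 + 97*(-8) = 127 - 776 = -649)
1/(T + Q(-47, 252)) = 1/(-649 + 32) = 1/(-617) = -1/617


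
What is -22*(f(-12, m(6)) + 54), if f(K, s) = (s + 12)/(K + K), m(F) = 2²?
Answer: -3520/3 ≈ -1173.3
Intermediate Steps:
m(F) = 4
f(K, s) = (12 + s)/(2*K) (f(K, s) = (12 + s)/((2*K)) = (12 + s)*(1/(2*K)) = (12 + s)/(2*K))
-22*(f(-12, m(6)) + 54) = -22*((½)*(12 + 4)/(-12) + 54) = -22*((½)*(-1/12)*16 + 54) = -22*(-⅔ + 54) = -22*160/3 = -3520/3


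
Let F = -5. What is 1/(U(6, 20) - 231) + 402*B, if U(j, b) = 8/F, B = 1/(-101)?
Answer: -468031/117463 ≈ -3.9845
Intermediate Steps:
B = -1/101 ≈ -0.0099010
U(j, b) = -8/5 (U(j, b) = 8/(-5) = 8*(-⅕) = -8/5)
1/(U(6, 20) - 231) + 402*B = 1/(-8/5 - 231) + 402*(-1/101) = 1/(-1163/5) - 402/101 = -5/1163 - 402/101 = -468031/117463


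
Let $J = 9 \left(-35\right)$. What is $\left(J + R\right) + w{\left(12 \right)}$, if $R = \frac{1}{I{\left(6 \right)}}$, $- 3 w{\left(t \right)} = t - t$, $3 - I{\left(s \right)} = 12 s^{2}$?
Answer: $- \frac{135136}{429} \approx -315.0$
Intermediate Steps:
$I{\left(s \right)} = 3 - 12 s^{2}$
$w{\left(t \right)} = 0$ ($w{\left(t \right)} = - \frac{t - t}{3} = \left(- \frac{1}{3}\right) 0 = 0$)
$J = -315$
$R = - \frac{1}{429}$ ($R = \frac{1}{3 - 12 \cdot 6^{2}} = \frac{1}{3 - 432} = \frac{1}{-429} = - \frac{1}{429} \approx -0.002331$)
$\left(J + R\right) + w{\left(12 \right)} = \left(-315 - \frac{1}{429}\right) + 0 = - \frac{135136}{429} + 0 = - \frac{135136}{429}$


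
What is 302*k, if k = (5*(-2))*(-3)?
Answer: 9060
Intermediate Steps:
k = 30 (k = -10*(-3) = 30)
302*k = 302*30 = 9060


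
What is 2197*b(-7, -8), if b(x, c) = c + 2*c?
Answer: -52728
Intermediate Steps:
b(x, c) = 3*c
2197*b(-7, -8) = 2197*(3*(-8)) = 2197*(-24) = -52728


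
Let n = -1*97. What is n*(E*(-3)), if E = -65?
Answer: -18915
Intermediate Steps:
n = -97
n*(E*(-3)) = -(-6305)*(-3) = -97*195 = -18915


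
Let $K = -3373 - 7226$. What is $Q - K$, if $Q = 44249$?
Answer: $54848$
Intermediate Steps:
$K = -10599$ ($K = -3373 - 7226 = -10599$)
$Q - K = 44249 - -10599 = 44249 + 10599 = 54848$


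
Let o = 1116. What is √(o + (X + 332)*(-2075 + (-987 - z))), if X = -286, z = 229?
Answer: I*√150270 ≈ 387.65*I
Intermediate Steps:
√(o + (X + 332)*(-2075 + (-987 - z))) = √(1116 + (-286 + 332)*(-2075 + (-987 - 1*229))) = √(1116 + 46*(-2075 + (-987 - 229))) = √(1116 + 46*(-2075 - 1216)) = √(1116 + 46*(-3291)) = √(1116 - 151386) = √(-150270) = I*√150270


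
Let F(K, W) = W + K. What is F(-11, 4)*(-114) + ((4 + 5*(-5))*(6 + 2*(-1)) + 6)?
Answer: 720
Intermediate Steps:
F(K, W) = K + W
F(-11, 4)*(-114) + ((4 + 5*(-5))*(6 + 2*(-1)) + 6) = (-11 + 4)*(-114) + ((4 + 5*(-5))*(6 + 2*(-1)) + 6) = -7*(-114) + ((4 - 25)*(6 - 2) + 6) = 798 + (-21*4 + 6) = 798 + (-84 + 6) = 798 - 78 = 720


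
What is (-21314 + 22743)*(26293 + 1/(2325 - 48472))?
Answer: 1733867247030/46147 ≈ 3.7573e+7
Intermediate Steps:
(-21314 + 22743)*(26293 + 1/(2325 - 48472)) = 1429*(26293 + 1/(-46147)) = 1429*(26293 - 1/46147) = 1429*(1213343070/46147) = 1733867247030/46147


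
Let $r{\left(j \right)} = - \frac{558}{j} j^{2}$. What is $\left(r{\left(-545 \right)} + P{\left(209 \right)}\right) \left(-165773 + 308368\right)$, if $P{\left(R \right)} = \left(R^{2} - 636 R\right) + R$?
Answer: $30668762220$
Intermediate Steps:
$r{\left(j \right)} = - 558 j$
$P{\left(R \right)} = R^{2} - 635 R$
$\left(r{\left(-545 \right)} + P{\left(209 \right)}\right) \left(-165773 + 308368\right) = \left(\left(-558\right) \left(-545\right) + 209 \left(-635 + 209\right)\right) \left(-165773 + 308368\right) = \left(304110 + 209 \left(-426\right)\right) 142595 = \left(304110 - 89034\right) 142595 = 215076 \cdot 142595 = 30668762220$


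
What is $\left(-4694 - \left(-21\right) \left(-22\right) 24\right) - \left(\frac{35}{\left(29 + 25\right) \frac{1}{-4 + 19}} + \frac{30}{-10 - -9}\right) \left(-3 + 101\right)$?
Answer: $- \frac{124153}{9} \approx -13795.0$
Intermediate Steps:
$\left(-4694 - \left(-21\right) \left(-22\right) 24\right) - \left(\frac{35}{\left(29 + 25\right) \frac{1}{-4 + 19}} + \frac{30}{-10 - -9}\right) \left(-3 + 101\right) = \left(-4694 - 462 \cdot 24\right) - \left(\frac{35}{54 \cdot \frac{1}{15}} + \frac{30}{-10 + 9}\right) 98 = \left(-4694 - 11088\right) - \left(\frac{35}{54 \cdot \frac{1}{15}} + \frac{30}{-1}\right) 98 = \left(-4694 - 11088\right) - \left(\frac{35}{\frac{18}{5}} + 30 \left(-1\right)\right) 98 = -15782 - \left(35 \cdot \frac{5}{18} - 30\right) 98 = -15782 - \left(\frac{175}{18} - 30\right) 98 = -15782 - \left(- \frac{365}{18}\right) 98 = -15782 - - \frac{17885}{9} = -15782 + \frac{17885}{9} = - \frac{124153}{9}$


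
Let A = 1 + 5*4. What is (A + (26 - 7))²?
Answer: 1600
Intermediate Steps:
A = 21 (A = 1 + 20 = 21)
(A + (26 - 7))² = (21 + (26 - 7))² = (21 + 19)² = 40² = 1600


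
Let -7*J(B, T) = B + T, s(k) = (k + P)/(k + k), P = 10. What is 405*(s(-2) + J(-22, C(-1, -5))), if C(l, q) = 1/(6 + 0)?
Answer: 6345/14 ≈ 453.21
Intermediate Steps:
C(l, q) = 1/6
s(k) = (10 + k)/(2*k) (s(k) = (k + 10)/(k + k) = (10 + k)/((2*k)) = (10 + k)*(1/(2*k)) = (10 + k)/(2*k))
J(B, T) = -B/7 - T/7 (J(B, T) = -(B + T)/7 = -B/7 - T/7)
405*(s(-2) + J(-22, C(-1, -5))) = 405*((1/2)*(10 - 2)/(-2) + (-1/7*(-22) - 1/7*1/6)) = 405*((1/2)*(-1/2)*8 + (22/7 - 1/42)) = 405*(-2 + 131/42) = 405*(47/42) = 6345/14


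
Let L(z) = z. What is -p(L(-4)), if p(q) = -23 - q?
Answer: 19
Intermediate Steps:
-p(L(-4)) = -(-23 - 1*(-4)) = -(-23 + 4) = -1*(-19) = 19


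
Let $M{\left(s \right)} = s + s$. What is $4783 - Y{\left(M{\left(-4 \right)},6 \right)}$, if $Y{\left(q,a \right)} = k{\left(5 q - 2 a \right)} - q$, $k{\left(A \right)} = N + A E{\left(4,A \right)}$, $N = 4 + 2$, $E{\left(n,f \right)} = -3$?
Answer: $4613$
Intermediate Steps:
$N = 6$
$k{\left(A \right)} = 6 - 3 A$ ($k{\left(A \right)} = 6 + A \left(-3\right) = 6 - 3 A$)
$M{\left(s \right)} = 2 s$
$Y{\left(q,a \right)} = 6 - 16 q + 6 a$ ($Y{\left(q,a \right)} = \left(6 - 3 \left(5 q - 2 a\right)\right) - q = \left(6 - 3 \left(- 2 a + 5 q\right)\right) - q = \left(6 + \left(- 15 q + 6 a\right)\right) - q = \left(6 - 15 q + 6 a\right) - q = 6 - 16 q + 6 a$)
$4783 - Y{\left(M{\left(-4 \right)},6 \right)} = 4783 - \left(6 - 16 \cdot 2 \left(-4\right) + 6 \cdot 6\right) = 4783 - \left(6 - -128 + 36\right) = 4783 - \left(6 + 128 + 36\right) = 4783 - 170 = 4613$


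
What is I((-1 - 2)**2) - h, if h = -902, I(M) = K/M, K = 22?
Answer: 8140/9 ≈ 904.44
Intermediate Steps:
I(M) = 22/M
I((-1 - 2)**2) - h = 22/((-1 - 2)**2) - 1*(-902) = 22/((-3)**2) + 902 = 22/9 + 902 = 8140/9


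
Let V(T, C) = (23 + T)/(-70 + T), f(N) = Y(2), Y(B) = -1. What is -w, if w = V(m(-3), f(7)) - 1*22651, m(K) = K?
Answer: 1653543/73 ≈ 22651.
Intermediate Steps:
f(N) = -1
V(T, C) = (23 + T)/(-70 + T)
w = -1653543/73 (w = (23 - 3)/(-70 - 3) - 1*22651 = 20/(-73) - 22651 = -1/73*20 - 22651 = -20/73 - 22651 = -1653543/73 ≈ -22651.)
-w = -1*(-1653543/73) = 1653543/73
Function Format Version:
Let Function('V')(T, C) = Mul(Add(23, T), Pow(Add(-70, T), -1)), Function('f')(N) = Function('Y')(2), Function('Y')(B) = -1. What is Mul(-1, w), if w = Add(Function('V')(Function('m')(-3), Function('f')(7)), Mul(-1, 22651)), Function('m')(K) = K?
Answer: Rational(1653543, 73) ≈ 22651.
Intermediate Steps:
Function('f')(N) = -1
Function('V')(T, C) = Mul(Pow(Add(-70, T), -1), Add(23, T))
w = Rational(-1653543, 73) (w = Add(Mul(Pow(Add(-70, -3), -1), Add(23, -3)), Mul(-1, 22651)) = Add(Mul(Pow(-73, -1), 20), -22651) = Add(Mul(Rational(-1, 73), 20), -22651) = Add(Rational(-20, 73), -22651) = Rational(-1653543, 73) ≈ -22651.)
Mul(-1, w) = Mul(-1, Rational(-1653543, 73)) = Rational(1653543, 73)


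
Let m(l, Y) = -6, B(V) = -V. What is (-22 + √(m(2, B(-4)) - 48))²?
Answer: 430 - 132*I*√6 ≈ 430.0 - 323.33*I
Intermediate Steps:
(-22 + √(m(2, B(-4)) - 48))² = (-22 + √(-6 - 48))² = (-22 + √(-54))² = (-22 + 3*I*√6)²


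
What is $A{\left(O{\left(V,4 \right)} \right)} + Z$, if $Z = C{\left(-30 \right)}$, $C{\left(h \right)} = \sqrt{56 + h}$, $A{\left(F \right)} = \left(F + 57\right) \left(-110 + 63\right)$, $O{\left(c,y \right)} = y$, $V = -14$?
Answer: $-2867 + \sqrt{26} \approx -2861.9$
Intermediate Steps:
$A{\left(F \right)} = -2679 - 47 F$ ($A{\left(F \right)} = \left(57 + F\right) \left(-47\right) = -2679 - 47 F$)
$Z = \sqrt{26}$ ($Z = \sqrt{56 - 30} = \sqrt{26} \approx 5.099$)
$A{\left(O{\left(V,4 \right)} \right)} + Z = \left(-2679 - 188\right) + \sqrt{26} = -2867 + \sqrt{26}$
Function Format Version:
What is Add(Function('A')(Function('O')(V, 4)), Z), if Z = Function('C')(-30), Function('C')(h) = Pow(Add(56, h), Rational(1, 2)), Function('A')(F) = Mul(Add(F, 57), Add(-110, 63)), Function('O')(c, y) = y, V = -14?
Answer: Add(-2867, Pow(26, Rational(1, 2))) ≈ -2861.9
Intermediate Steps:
Function('A')(F) = Add(-2679, Mul(-47, F)) (Function('A')(F) = Mul(Add(57, F), -47) = Add(-2679, Mul(-47, F)))
Z = Pow(26, Rational(1, 2)) (Z = Pow(Add(56, -30), Rational(1, 2)) = Pow(26, Rational(1, 2)) ≈ 5.0990)
Add(Function('A')(Function('O')(V, 4)), Z) = Add(Add(-2679, Mul(-47, 4)), Pow(26, Rational(1, 2))) = Add(Add(-2679, -188), Pow(26, Rational(1, 2))) = Add(-2867, Pow(26, Rational(1, 2)))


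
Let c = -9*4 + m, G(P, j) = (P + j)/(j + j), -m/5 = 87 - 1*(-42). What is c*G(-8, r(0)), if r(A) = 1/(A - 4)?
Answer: -22473/2 ≈ -11237.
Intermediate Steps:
m = -645 (m = -5*(87 - 1*(-42)) = -5*(87 + 42) = -5*129 = -645)
r(A) = 1/(-4 + A)
G(P, j) = (P + j)/(2*j) (G(P, j) = (P + j)/((2*j)) = (P + j)*(1/(2*j)) = (P + j)/(2*j))
c = -681 (c = -9*4 - 645 = -36 - 645 = -681)
c*G(-8, r(0)) = -681*(-8 + 1/(-4 + 0))/(2*(1/(-4 + 0))) = -681*(-8 + 1/(-4))/(2*(1/(-4))) = -681*(-8 - ¼)/(2*(-¼)) = -681*(-4)*(-33)/(2*4) = -681*33/2 = -22473/2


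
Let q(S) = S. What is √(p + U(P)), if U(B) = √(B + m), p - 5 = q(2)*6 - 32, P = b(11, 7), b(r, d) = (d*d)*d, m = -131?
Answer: √(-15 + 2*√53) ≈ 0.66316*I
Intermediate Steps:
b(r, d) = d³ (b(r, d) = d²*d = d³)
P = 343 (P = 7³ = 343)
p = -15 (p = 5 + (2*6 - 32) = 5 + (12 - 32) = 5 - 20 = -15)
U(B) = √(-131 + B) (U(B) = √(B - 131) = √(-131 + B))
√(p + U(P)) = √(-15 + √(-131 + 343)) = √(-15 + √212) = √(-15 + 2*√53)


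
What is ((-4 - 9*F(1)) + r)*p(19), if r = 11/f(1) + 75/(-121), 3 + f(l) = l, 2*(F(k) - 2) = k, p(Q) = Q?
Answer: -74993/121 ≈ -619.78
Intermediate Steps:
F(k) = 2 + k/2
f(l) = -3 + l
r = -1481/242 (r = 11/(-3 + 1) + 75/(-121) = 11/(-2) + 75*(-1/121) = 11*(-½) - 75/121 = -11/2 - 75/121 = -1481/242 ≈ -6.1198)
((-4 - 9*F(1)) + r)*p(19) = ((-4 - 9*(2 + (½)*1)) - 1481/242)*19 = ((-4 - 9*(2 + ½)) - 1481/242)*19 = ((-4 - 9*5/2) - 1481/242)*19 = ((-4 - 45/2) - 1481/242)*19 = (-53/2 - 1481/242)*19 = -3947/121*19 = -74993/121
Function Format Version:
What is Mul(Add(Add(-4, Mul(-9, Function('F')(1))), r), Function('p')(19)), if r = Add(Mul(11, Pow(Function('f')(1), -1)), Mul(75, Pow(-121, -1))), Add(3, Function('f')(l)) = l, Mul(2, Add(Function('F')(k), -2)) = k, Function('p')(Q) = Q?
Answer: Rational(-74993, 121) ≈ -619.78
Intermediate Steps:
Function('F')(k) = Add(2, Mul(Rational(1, 2), k))
Function('f')(l) = Add(-3, l)
r = Rational(-1481, 242) (r = Add(Mul(11, Pow(Add(-3, 1), -1)), Mul(75, Pow(-121, -1))) = Add(Mul(11, Pow(-2, -1)), Mul(75, Rational(-1, 121))) = Add(Mul(11, Rational(-1, 2)), Rational(-75, 121)) = Add(Rational(-11, 2), Rational(-75, 121)) = Rational(-1481, 242) ≈ -6.1198)
Mul(Add(Add(-4, Mul(-9, Function('F')(1))), r), Function('p')(19)) = Mul(Add(Add(-4, Mul(-9, Add(2, Mul(Rational(1, 2), 1)))), Rational(-1481, 242)), 19) = Mul(Add(Add(-4, Mul(-9, Add(2, Rational(1, 2)))), Rational(-1481, 242)), 19) = Mul(Add(Add(-4, Mul(-9, Rational(5, 2))), Rational(-1481, 242)), 19) = Mul(Add(Add(-4, Rational(-45, 2)), Rational(-1481, 242)), 19) = Mul(Add(Rational(-53, 2), Rational(-1481, 242)), 19) = Mul(Rational(-3947, 121), 19) = Rational(-74993, 121)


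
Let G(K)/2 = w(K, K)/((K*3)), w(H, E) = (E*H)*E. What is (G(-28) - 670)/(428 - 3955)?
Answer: 442/10581 ≈ 0.041773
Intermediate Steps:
w(H, E) = H*E**2
G(K) = 2*K**2/3 (G(K) = 2*((K*K**2)/((K*3))) = 2*(K**3/((3*K))) = 2*(K**3*(1/(3*K))) = 2*(K**2/3) = 2*K**2/3)
(G(-28) - 670)/(428 - 3955) = ((2/3)*(-28)**2 - 670)/(428 - 3955) = ((2/3)*784 - 670)/(-3527) = (1568/3 - 670)*(-1/3527) = -442/3*(-1/3527) = 442/10581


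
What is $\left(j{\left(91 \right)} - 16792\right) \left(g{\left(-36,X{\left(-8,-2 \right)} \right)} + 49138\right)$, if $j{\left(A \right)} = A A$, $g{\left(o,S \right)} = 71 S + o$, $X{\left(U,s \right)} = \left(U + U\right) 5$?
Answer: $-369564642$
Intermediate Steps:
$X{\left(U,s \right)} = 10 U$ ($X{\left(U,s \right)} = 2 U 5 = 10 U$)
$g{\left(o,S \right)} = o + 71 S$
$j{\left(A \right)} = A^{2}$
$\left(j{\left(91 \right)} - 16792\right) \left(g{\left(-36,X{\left(-8,-2 \right)} \right)} + 49138\right) = \left(91^{2} - 16792\right) \left(\left(-36 + 71 \cdot 10 \left(-8\right)\right) + 49138\right) = \left(8281 - 16792\right) \left(\left(-36 + 71 \left(-80\right)\right) + 49138\right) = - 8511 \left(\left(-36 - 5680\right) + 49138\right) = - 8511 \left(-5716 + 49138\right) = \left(-8511\right) 43422 = -369564642$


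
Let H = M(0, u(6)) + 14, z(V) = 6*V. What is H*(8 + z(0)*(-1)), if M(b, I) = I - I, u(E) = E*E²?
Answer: 112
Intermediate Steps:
u(E) = E³
M(b, I) = 0
H = 14 (H = 0 + 14 = 14)
H*(8 + z(0)*(-1)) = 14*(8 + (6*0)*(-1)) = 14*(8 + 0*(-1)) = 14*(8 + 0) = 14*8 = 112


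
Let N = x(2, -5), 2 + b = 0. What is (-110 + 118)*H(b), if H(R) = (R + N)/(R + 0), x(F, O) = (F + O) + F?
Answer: 12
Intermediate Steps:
b = -2 (b = -2 + 0 = -2)
x(F, O) = O + 2*F
N = -1 (N = -5 + 2*2 = -5 + 4 = -1)
H(R) = (-1 + R)/R (H(R) = (R - 1)/(R + 0) = (-1 + R)/R)
(-110 + 118)*H(b) = (-110 + 118)*((-1 - 2)/(-2)) = 8*(-½*(-3)) = 8*(3/2) = 12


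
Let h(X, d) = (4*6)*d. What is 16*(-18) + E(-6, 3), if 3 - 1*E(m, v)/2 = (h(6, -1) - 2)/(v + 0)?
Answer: -794/3 ≈ -264.67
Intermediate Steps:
h(X, d) = 24*d
E(m, v) = 6 + 52/v (E(m, v) = 6 - 2*(24*(-1) - 2)/(v + 0) = 6 - 2*(-24 - 2)/v = 6 - (-52)/v = 6 + 52/v)
16*(-18) + E(-6, 3) = 16*(-18) + (6 + 52/3) = -288 + (6 + 52*(1/3)) = -288 + (6 + 52/3) = -288 + 70/3 = -794/3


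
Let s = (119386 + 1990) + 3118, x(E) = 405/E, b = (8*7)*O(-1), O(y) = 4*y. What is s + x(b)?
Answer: 27886251/224 ≈ 1.2449e+5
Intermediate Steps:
b = -224 (b = (8*7)*(4*(-1)) = 56*(-4) = -224)
s = 124494 (s = 121376 + 3118 = 124494)
s + x(b) = 124494 + 405/(-224) = 124494 + 405*(-1/224) = 124494 - 405/224 = 27886251/224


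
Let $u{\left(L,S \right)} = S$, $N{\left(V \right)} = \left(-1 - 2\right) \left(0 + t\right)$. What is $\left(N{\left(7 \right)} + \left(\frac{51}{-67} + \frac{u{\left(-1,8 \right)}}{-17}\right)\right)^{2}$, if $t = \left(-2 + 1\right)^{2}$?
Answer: $\frac{23232400}{1297321} \approx 17.908$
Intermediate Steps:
$t = 1$ ($t = \left(-1\right)^{2} = 1$)
$N{\left(V \right)} = -3$ ($N{\left(V \right)} = \left(-1 - 2\right) \left(0 + 1\right) = \left(-3\right) 1 = -3$)
$\left(N{\left(7 \right)} + \left(\frac{51}{-67} + \frac{u{\left(-1,8 \right)}}{-17}\right)\right)^{2} = \left(-3 + \left(\frac{51}{-67} + \frac{8}{-17}\right)\right)^{2} = \left(-3 + \left(51 \left(- \frac{1}{67}\right) + 8 \left(- \frac{1}{17}\right)\right)\right)^{2} = \left(-3 - \frac{1403}{1139}\right)^{2} = \left(- \frac{4820}{1139}\right)^{2} = \frac{23232400}{1297321}$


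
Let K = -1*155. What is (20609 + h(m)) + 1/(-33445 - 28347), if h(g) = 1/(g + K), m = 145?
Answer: 6367325739/308960 ≈ 20609.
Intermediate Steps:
K = -155
h(g) = 1/(-155 + g) (h(g) = 1/(g - 155) = 1/(-155 + g))
(20609 + h(m)) + 1/(-33445 - 28347) = (20609 + 1/(-155 + 145)) + 1/(-33445 - 28347) = (20609 + 1/(-10)) + 1/(-61792) = (20609 - ⅒) - 1/61792 = 206089/10 - 1/61792 = 6367325739/308960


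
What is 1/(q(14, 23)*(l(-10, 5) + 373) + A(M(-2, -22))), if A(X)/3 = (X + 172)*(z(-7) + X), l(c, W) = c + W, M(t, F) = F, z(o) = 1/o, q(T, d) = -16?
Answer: -7/110966 ≈ -6.3082e-5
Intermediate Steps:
l(c, W) = W + c
A(X) = 3*(172 + X)*(-⅐ + X) (A(X) = 3*((X + 172)*(1/(-7) + X)) = 3*((172 + X)*(-⅐ + X)) = 3*(172 + X)*(-⅐ + X))
1/(q(14, 23)*(l(-10, 5) + 373) + A(M(-2, -22))) = 1/(-16*((5 - 10) + 373) + (-516/7 + 3*(-22)² + (3609/7)*(-22))) = 1/(-16*(-5 + 373) + (-516/7 + 3*484 - 79398/7)) = 1/(-16*368 + (-516/7 + 1452 - 79398/7)) = 1/(-5888 - 69750/7) = 1/(-110966/7) = -7/110966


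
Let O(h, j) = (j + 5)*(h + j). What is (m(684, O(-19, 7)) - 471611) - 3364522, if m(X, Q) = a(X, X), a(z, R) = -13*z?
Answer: -3845025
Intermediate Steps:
O(h, j) = (5 + j)*(h + j)
m(X, Q) = -13*X
(m(684, O(-19, 7)) - 471611) - 3364522 = (-13*684 - 471611) - 3364522 = (-8892 - 471611) - 3364522 = -480503 - 3364522 = -3845025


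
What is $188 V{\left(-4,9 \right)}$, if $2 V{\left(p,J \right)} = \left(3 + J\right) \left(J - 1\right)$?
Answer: $9024$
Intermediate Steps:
$V{\left(p,J \right)} = \frac{\left(-1 + J\right) \left(3 + J\right)}{2}$ ($V{\left(p,J \right)} = \frac{\left(3 + J\right) \left(J - 1\right)}{2} = \frac{\left(3 + J\right) \left(-1 + J\right)}{2} = \frac{\left(-1 + J\right) \left(3 + J\right)}{2}$)
$188 V{\left(-4,9 \right)} = 188 \left(- \frac{3}{2} + 9 + \frac{9^{2}}{2}\right) = 188 \left(- \frac{3}{2} + 9 + \frac{1}{2} \cdot 81\right) = 188 \left(- \frac{3}{2} + 9 + \frac{81}{2}\right) = 188 \cdot 48 = 9024$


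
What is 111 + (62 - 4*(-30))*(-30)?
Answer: -5349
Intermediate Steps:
111 + (62 - 4*(-30))*(-30) = 111 + (62 + 120)*(-30) = 111 + 182*(-30) = 111 - 5460 = -5349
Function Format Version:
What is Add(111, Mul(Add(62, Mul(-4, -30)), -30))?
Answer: -5349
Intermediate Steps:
Add(111, Mul(Add(62, Mul(-4, -30)), -30)) = Add(111, Mul(Add(62, 120), -30)) = Add(111, Mul(182, -30)) = Add(111, -5460) = -5349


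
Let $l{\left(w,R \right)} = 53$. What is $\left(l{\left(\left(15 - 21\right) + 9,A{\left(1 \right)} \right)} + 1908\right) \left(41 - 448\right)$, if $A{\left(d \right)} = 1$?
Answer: $-798127$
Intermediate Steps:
$\left(l{\left(\left(15 - 21\right) + 9,A{\left(1 \right)} \right)} + 1908\right) \left(41 - 448\right) = \left(53 + 1908\right) \left(41 - 448\right) = 1961 \left(-407\right) = -798127$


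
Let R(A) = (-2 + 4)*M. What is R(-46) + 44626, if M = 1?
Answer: 44628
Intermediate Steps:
R(A) = 2 (R(A) = (-2 + 4)*1 = 2*1 = 2)
R(-46) + 44626 = 2 + 44626 = 44628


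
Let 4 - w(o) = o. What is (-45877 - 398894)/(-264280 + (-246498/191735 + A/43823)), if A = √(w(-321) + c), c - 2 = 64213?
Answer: 1383116073107320156141965183795/821842462660466765054077793836 + 238847174629840374975*√16135/821842462660466765054077793836 ≈ 1.6829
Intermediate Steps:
c = 64215 (c = 2 + 64213 = 64215)
w(o) = 4 - o
A = 2*√16135 (A = √((4 - 1*(-321)) + 64215) = √((4 + 321) + 64215) = √(325 + 64215) = √64540 = 2*√16135 ≈ 254.05)
(-45877 - 398894)/(-264280 + (-246498/191735 + A/43823)) = (-45877 - 398894)/(-264280 + (-246498/191735 + (2*√16135)/43823)) = -444771/(-264280 + (-246498*1/191735 + (2*√16135)*(1/43823))) = -444771/(-264280 + (-246498/191735 + 2*√16135/43823)) = -444771/(-50671972298/191735 + 2*√16135/43823)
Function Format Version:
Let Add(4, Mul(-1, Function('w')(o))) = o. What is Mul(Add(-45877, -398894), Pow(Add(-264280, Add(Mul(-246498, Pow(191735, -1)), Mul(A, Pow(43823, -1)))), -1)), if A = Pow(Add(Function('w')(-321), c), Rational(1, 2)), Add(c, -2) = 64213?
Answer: Add(Rational(1383116073107320156141965183795, 821842462660466765054077793836), Mul(Rational(238847174629840374975, 821842462660466765054077793836), Pow(16135, Rational(1, 2)))) ≈ 1.6829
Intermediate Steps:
c = 64215 (c = Add(2, 64213) = 64215)
Function('w')(o) = Add(4, Mul(-1, o))
A = Mul(2, Pow(16135, Rational(1, 2))) (A = Pow(Add(Add(4, Mul(-1, -321)), 64215), Rational(1, 2)) = Pow(Add(Add(4, 321), 64215), Rational(1, 2)) = Pow(Add(325, 64215), Rational(1, 2)) = Pow(64540, Rational(1, 2)) = Mul(2, Pow(16135, Rational(1, 2))) ≈ 254.05)
Mul(Add(-45877, -398894), Pow(Add(-264280, Add(Mul(-246498, Pow(191735, -1)), Mul(A, Pow(43823, -1)))), -1)) = Mul(Add(-45877, -398894), Pow(Add(-264280, Add(Mul(-246498, Pow(191735, -1)), Mul(Mul(2, Pow(16135, Rational(1, 2))), Pow(43823, -1)))), -1)) = Mul(-444771, Pow(Add(-264280, Add(Mul(-246498, Rational(1, 191735)), Mul(Mul(2, Pow(16135, Rational(1, 2))), Rational(1, 43823)))), -1)) = Mul(-444771, Pow(Add(-264280, Add(Rational(-246498, 191735), Mul(Rational(2, 43823), Pow(16135, Rational(1, 2))))), -1)) = Mul(-444771, Pow(Add(Rational(-50671972298, 191735), Mul(Rational(2, 43823), Pow(16135, Rational(1, 2)))), -1))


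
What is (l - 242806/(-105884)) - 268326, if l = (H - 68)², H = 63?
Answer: -14204270139/52942 ≈ -2.6830e+5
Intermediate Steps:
l = 25 (l = (63 - 68)² = (-5)² = 25)
(l - 242806/(-105884)) - 268326 = (25 - 242806/(-105884)) - 268326 = (25 - 242806*(-1/105884)) - 268326 = (25 + 121403/52942) - 268326 = 1444953/52942 - 268326 = -14204270139/52942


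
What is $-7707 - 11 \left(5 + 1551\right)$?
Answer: $-24823$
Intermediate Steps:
$-7707 - 11 \left(5 + 1551\right) = -7707 - 11 \cdot 1556 = -7707 - 17116 = -24823$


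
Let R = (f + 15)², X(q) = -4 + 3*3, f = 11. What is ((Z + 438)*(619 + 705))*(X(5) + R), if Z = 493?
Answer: 839430564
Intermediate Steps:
X(q) = 5 (X(q) = -4 + 9 = 5)
R = 676 (R = (11 + 15)² = 26² = 676)
((Z + 438)*(619 + 705))*(X(5) + R) = ((493 + 438)*(619 + 705))*(5 + 676) = (931*1324)*681 = 1232644*681 = 839430564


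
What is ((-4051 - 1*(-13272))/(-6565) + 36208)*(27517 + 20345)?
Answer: 11376620262738/6565 ≈ 1.7329e+9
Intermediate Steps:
((-4051 - 1*(-13272))/(-6565) + 36208)*(27517 + 20345) = ((-4051 + 13272)*(-1/6565) + 36208)*47862 = (9221*(-1/6565) + 36208)*47862 = (-9221/6565 + 36208)*47862 = (237696299/6565)*47862 = 11376620262738/6565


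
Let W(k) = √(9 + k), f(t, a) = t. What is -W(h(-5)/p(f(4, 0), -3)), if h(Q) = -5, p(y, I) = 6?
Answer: -7*√6/6 ≈ -2.8577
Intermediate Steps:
-W(h(-5)/p(f(4, 0), -3)) = -√(9 - 5/6) = -√(9 - 5*⅙) = -√(9 - ⅚) = -√(49/6) = -7*√6/6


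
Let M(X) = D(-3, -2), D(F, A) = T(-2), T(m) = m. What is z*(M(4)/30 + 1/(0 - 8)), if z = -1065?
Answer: 1633/8 ≈ 204.13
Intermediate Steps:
D(F, A) = -2
M(X) = -2
z*(M(4)/30 + 1/(0 - 8)) = -1065*(-2/30 + 1/(0 - 8)) = -1065*(-2*1/30 + 1/(-8)) = -1065*(-1/15 + 1*(-⅛)) = -1065*(-1/15 - ⅛) = -1065*(-23/120) = 1633/8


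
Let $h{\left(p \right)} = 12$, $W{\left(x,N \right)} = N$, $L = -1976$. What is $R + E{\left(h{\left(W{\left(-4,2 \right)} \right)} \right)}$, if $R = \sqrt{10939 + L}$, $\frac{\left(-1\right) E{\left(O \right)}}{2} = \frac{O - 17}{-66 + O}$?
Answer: $- \frac{5}{27} + \sqrt{8963} \approx 94.488$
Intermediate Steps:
$E{\left(O \right)} = - \frac{2 \left(-17 + O\right)}{-66 + O}$ ($E{\left(O \right)} = - 2 \frac{O - 17}{-66 + O} = - 2 \frac{-17 + O}{-66 + O} = - \frac{2 \left(-17 + O\right)}{-66 + O}$)
$R = \sqrt{8963}$ ($R = \sqrt{10939 - 1976} = \sqrt{8963} \approx 94.673$)
$R + E{\left(h{\left(W{\left(-4,2 \right)} \right)} \right)} = \sqrt{8963} + \frac{2 \left(17 - 12\right)}{-66 + 12} = \sqrt{8963} + \frac{2 \left(17 - 12\right)}{-54} = \sqrt{8963} + 2 \left(- \frac{1}{54}\right) 5 = \sqrt{8963} - \frac{5}{27} = - \frac{5}{27} + \sqrt{8963}$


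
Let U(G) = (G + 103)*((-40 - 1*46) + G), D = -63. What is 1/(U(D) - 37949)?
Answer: -1/43909 ≈ -2.2774e-5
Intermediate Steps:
U(G) = (-86 + G)*(103 + G) (U(G) = (103 + G)*((-40 - 46) + G) = (103 + G)*(-86 + G) = (-86 + G)*(103 + G))
1/(U(D) - 37949) = 1/((-8858 + (-63)² + 17*(-63)) - 37949) = 1/((-8858 + 3969 - 1071) - 37949) = 1/(-5960 - 37949) = 1/(-43909) = -1/43909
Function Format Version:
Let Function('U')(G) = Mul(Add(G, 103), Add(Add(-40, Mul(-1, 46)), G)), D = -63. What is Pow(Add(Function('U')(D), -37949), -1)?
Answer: Rational(-1, 43909) ≈ -2.2774e-5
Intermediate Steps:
Function('U')(G) = Mul(Add(-86, G), Add(103, G)) (Function('U')(G) = Mul(Add(103, G), Add(Add(-40, -46), G)) = Mul(Add(103, G), Add(-86, G)) = Mul(Add(-86, G), Add(103, G)))
Pow(Add(Function('U')(D), -37949), -1) = Pow(Add(Add(-8858, Pow(-63, 2), Mul(17, -63)), -37949), -1) = Pow(Add(Add(-8858, 3969, -1071), -37949), -1) = Pow(Add(-5960, -37949), -1) = Pow(-43909, -1) = Rational(-1, 43909)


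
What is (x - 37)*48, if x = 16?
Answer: -1008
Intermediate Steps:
(x - 37)*48 = (16 - 37)*48 = -21*48 = -1008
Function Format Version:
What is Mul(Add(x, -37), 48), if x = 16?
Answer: -1008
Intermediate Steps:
Mul(Add(x, -37), 48) = Mul(Add(16, -37), 48) = Mul(-21, 48) = -1008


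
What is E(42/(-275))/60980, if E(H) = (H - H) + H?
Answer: -21/8384750 ≈ -2.5045e-6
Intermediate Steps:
E(H) = H (E(H) = 0 + H = H)
E(42/(-275))/60980 = (42/(-275))/60980 = (42*(-1/275))*(1/60980) = -42/275*1/60980 = -21/8384750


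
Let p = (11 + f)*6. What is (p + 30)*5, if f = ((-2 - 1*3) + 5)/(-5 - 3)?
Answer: 480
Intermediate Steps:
f = 0 (f = ((-2 - 3) + 5)/(-8) = (-5 + 5)*(-1/8) = 0*(-1/8) = 0)
p = 66 (p = (11 + 0)*6 = 11*6 = 66)
(p + 30)*5 = (66 + 30)*5 = 96*5 = 480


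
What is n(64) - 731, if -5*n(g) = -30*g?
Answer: -347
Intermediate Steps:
n(g) = 6*g (n(g) = -(-6)*g = 6*g)
n(64) - 731 = 6*64 - 731 = 384 - 731 = -347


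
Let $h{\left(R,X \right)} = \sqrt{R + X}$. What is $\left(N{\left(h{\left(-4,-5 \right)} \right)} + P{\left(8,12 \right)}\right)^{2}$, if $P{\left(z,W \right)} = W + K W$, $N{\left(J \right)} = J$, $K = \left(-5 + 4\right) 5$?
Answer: $2295 - 288 i \approx 2295.0 - 288.0 i$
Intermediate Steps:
$K = -5$ ($K = \left(-1\right) 5 = -5$)
$P{\left(z,W \right)} = - 4 W$ ($P{\left(z,W \right)} = W - 5 W = - 4 W$)
$\left(N{\left(h{\left(-4,-5 \right)} \right)} + P{\left(8,12 \right)}\right)^{2} = \left(\sqrt{-4 - 5} - 48\right)^{2} = \left(\sqrt{-9} - 48\right)^{2} = \left(3 i - 48\right)^{2} = \left(-48 + 3 i\right)^{2}$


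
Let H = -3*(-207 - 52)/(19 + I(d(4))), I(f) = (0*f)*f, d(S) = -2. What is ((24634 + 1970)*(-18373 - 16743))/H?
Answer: -5916765072/259 ≈ -2.2845e+7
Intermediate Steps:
I(f) = 0 (I(f) = 0*f = 0)
H = 777/19 (H = -3*(-207 - 52)/(19 + 0) = -(-777)/19 = -3*(-259/19) = 777/19 ≈ 40.895)
((24634 + 1970)*(-18373 - 16743))/H = ((24634 + 1970)*(-18373 - 16743))/(777/19) = (26604*(-35116))*(19/777) = -934226064*19/777 = -5916765072/259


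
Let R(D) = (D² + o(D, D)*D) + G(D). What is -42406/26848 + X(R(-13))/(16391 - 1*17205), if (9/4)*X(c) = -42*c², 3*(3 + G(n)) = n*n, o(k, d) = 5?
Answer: 83505267881/147516336 ≈ 566.07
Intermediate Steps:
G(n) = -3 + n²/3 (G(n) = -3 + (n*n)/3 = -3 + n²/3)
R(D) = -3 + 5*D + 4*D²/3 (R(D) = (D² + 5*D) + (-3 + D²/3) = -3 + 5*D + 4*D²/3)
X(c) = -56*c²/3 (X(c) = 4*(-42*c²)/9 = -56*c²/3)
-42406/26848 + X(R(-13))/(16391 - 1*17205) = -42406/26848 + (-56*(-3 + 5*(-13) + (4/3)*(-13)²)²/3)/(16391 - 1*17205) = -42406*1/26848 + (-56*(-3 - 65 + (4/3)*169)²/3)/(16391 - 17205) = -21203/13424 - 56*(-3 - 65 + 676/3)²/3/(-814) = -21203/13424 - 56*(472/3)²/3*(-1/814) = -21203/13424 - 56/3*222784/9*(-1/814) = -21203/13424 - 12475904/27*(-1/814) = -21203/13424 + 6237952/10989 = 83505267881/147516336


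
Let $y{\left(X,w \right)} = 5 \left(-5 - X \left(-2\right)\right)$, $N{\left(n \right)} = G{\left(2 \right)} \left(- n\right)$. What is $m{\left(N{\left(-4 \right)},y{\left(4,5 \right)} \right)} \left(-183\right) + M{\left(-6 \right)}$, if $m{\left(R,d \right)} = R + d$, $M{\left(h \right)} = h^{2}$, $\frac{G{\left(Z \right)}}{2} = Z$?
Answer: $-5637$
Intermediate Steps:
$G{\left(Z \right)} = 2 Z$
$N{\left(n \right)} = - 4 n$ ($N{\left(n \right)} = 2 \cdot 2 \left(- n\right) = 4 \left(- n\right) = - 4 n$)
$y{\left(X,w \right)} = -25 + 10 X$ ($y{\left(X,w \right)} = 5 \left(-5 - - 2 X\right) = 5 \left(-5 + 2 X\right) = -25 + 10 X$)
$m{\left(N{\left(-4 \right)},y{\left(4,5 \right)} \right)} \left(-183\right) + M{\left(-6 \right)} = \left(\left(-4\right) \left(-4\right) + \left(-25 + 10 \cdot 4\right)\right) \left(-183\right) + \left(-6\right)^{2} = \left(16 + \left(-25 + 40\right)\right) \left(-183\right) + 36 = \left(16 + 15\right) \left(-183\right) + 36 = 31 \left(-183\right) + 36 = -5673 + 36 = -5637$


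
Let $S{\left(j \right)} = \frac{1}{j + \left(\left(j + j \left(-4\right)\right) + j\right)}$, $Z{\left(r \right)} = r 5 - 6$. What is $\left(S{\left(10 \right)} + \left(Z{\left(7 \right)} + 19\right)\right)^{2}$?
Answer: $\frac{229441}{100} \approx 2294.4$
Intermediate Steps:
$Z{\left(r \right)} = -6 + 5 r$ ($Z{\left(r \right)} = 5 r - 6 = -6 + 5 r$)
$S{\left(j \right)} = - \frac{1}{j}$ ($S{\left(j \right)} = \frac{1}{j + \left(\left(j - 4 j\right) + j\right)} = \frac{1}{j + \left(- 3 j + j\right)} = \frac{1}{j - 2 j} = \frac{1}{\left(-1\right) j} = - \frac{1}{j}$)
$\left(S{\left(10 \right)} + \left(Z{\left(7 \right)} + 19\right)\right)^{2} = \left(- \frac{1}{10} + \left(\left(-6 + 5 \cdot 7\right) + 19\right)\right)^{2} = \left(\left(-1\right) \frac{1}{10} + \left(\left(-6 + 35\right) + 19\right)\right)^{2} = \left(- \frac{1}{10} + \left(29 + 19\right)\right)^{2} = \left(- \frac{1}{10} + 48\right)^{2} = \left(\frac{479}{10}\right)^{2} = \frac{229441}{100}$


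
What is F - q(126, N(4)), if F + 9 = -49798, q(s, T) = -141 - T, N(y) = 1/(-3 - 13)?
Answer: -794657/16 ≈ -49666.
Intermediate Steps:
N(y) = -1/16 (N(y) = 1/(-16) = -1/16)
F = -49807 (F = -9 - 49798 = -49807)
F - q(126, N(4)) = -49807 - (-141 - 1*(-1/16)) = -49807 - (-141 + 1/16) = -49807 - 1*(-2255/16) = -49807 + 2255/16 = -794657/16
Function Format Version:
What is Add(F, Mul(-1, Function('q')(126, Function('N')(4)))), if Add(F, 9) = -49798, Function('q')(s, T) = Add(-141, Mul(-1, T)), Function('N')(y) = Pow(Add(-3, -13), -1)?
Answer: Rational(-794657, 16) ≈ -49666.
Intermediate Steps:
Function('N')(y) = Rational(-1, 16) (Function('N')(y) = Pow(-16, -1) = Rational(-1, 16))
F = -49807 (F = Add(-9, -49798) = -49807)
Add(F, Mul(-1, Function('q')(126, Function('N')(4)))) = Add(-49807, Mul(-1, Add(-141, Mul(-1, Rational(-1, 16))))) = Add(-49807, Mul(-1, Add(-141, Rational(1, 16)))) = Add(-49807, Mul(-1, Rational(-2255, 16))) = Add(-49807, Rational(2255, 16)) = Rational(-794657, 16)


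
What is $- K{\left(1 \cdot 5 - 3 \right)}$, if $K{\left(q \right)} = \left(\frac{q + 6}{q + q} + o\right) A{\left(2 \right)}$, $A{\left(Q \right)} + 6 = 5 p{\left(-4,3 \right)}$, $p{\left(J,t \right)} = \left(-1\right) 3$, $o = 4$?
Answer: $126$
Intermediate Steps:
$p{\left(J,t \right)} = -3$
$A{\left(Q \right)} = -21$ ($A{\left(Q \right)} = -6 + 5 \left(-3\right) = -6 - 15 = -21$)
$K{\left(q \right)} = -84 - \frac{21 \left(6 + q\right)}{2 q}$ ($K{\left(q \right)} = \left(\frac{q + 6}{q + q} + 4\right) \left(-21\right) = \left(\frac{6 + q}{2 q} + 4\right) \left(-21\right) = \left(4 + \frac{6 + q}{2 q}\right) \left(-21\right) = -84 - \frac{21 \left(6 + q\right)}{2 q}$)
$- K{\left(1 \cdot 5 - 3 \right)} = - (- \frac{189}{2} - \frac{63}{1 \cdot 5 - 3}) = - (- \frac{189}{2} - \frac{63}{5 - 3}) = - (- \frac{189}{2} - \frac{63}{2}) = \left(-1\right) \left(-126\right) = 126$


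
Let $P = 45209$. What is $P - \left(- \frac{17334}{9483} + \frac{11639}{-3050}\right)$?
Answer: $\frac{435916643229}{9641050} \approx 45215.0$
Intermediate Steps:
$P - \left(- \frac{17334}{9483} + \frac{11639}{-3050}\right) = 45209 - \left(- \frac{17334}{9483} + \frac{11639}{-3050}\right) = 45209 - \left(\left(-17334\right) \frac{1}{9483} + 11639 \left(- \frac{1}{3050}\right)\right) = 45209 - \left(- \frac{5778}{3161} - \frac{11639}{3050}\right) = 45209 - - \frac{54413779}{9641050} = 45209 + \frac{54413779}{9641050} = \frac{435916643229}{9641050}$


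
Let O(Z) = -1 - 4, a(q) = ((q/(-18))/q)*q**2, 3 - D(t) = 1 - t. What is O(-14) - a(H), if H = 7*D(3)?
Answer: 1135/18 ≈ 63.056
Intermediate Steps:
D(t) = 2 + t (D(t) = 3 - (1 - t) = 3 + (-1 + t) = 2 + t)
H = 35 (H = 7*(2 + 3) = 7*5 = 35)
a(q) = -q**2/18 (a(q) = ((q*(-1/18))/q)*q**2 = ((-q/18)/q)*q**2 = -q**2/18)
O(Z) = -5
O(-14) - a(H) = -5 - (-1)*35**2/18 = -5 - (-1)*1225/18 = -5 - 1*(-1225/18) = -5 + 1225/18 = 1135/18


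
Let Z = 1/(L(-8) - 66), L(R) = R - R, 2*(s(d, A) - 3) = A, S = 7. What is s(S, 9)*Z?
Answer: -5/44 ≈ -0.11364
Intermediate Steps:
s(d, A) = 3 + A/2
L(R) = 0
Z = -1/66 (Z = 1/(0 - 66) = 1/(-66) = -1/66 ≈ -0.015152)
s(S, 9)*Z = (3 + (½)*9)*(-1/66) = (3 + 9/2)*(-1/66) = (15/2)*(-1/66) = -5/44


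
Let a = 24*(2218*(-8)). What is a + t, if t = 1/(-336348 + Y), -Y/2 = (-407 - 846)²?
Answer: -1480431319297/3476366 ≈ -4.2586e+5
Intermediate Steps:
Y = -3140018 (Y = -2*(-407 - 846)² = -2*(-1253)² = -2*1570009 = -3140018)
a = -425856 (a = 24*(-17744) = -425856)
t = -1/3476366 (t = 1/(-336348 - 3140018) = 1/(-3476366) = -1/3476366 ≈ -2.8766e-7)
a + t = -425856 - 1/3476366 = -1480431319297/3476366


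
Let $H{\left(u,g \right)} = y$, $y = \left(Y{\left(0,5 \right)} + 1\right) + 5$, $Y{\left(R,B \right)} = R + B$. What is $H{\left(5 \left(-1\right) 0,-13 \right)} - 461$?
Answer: $-450$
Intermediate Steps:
$Y{\left(R,B \right)} = B + R$
$y = 11$ ($y = \left(\left(5 + 0\right) + 1\right) + 5 = \left(5 + 1\right) + 5 = 6 + 5 = 11$)
$H{\left(u,g \right)} = 11$
$H{\left(5 \left(-1\right) 0,-13 \right)} - 461 = 11 - 461 = -450$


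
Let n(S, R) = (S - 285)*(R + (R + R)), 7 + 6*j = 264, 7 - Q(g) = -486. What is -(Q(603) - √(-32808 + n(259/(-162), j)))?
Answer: -493 + I*√22562045/18 ≈ -493.0 + 263.89*I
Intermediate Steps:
Q(g) = 493 (Q(g) = 7 - 1*(-486) = 7 + 486 = 493)
j = 257/6 (j = -7/6 + (⅙)*264 = -7/6 + 44 = 257/6 ≈ 42.833)
n(S, R) = 3*R*(-285 + S) (n(S, R) = (-285 + S)*(R + 2*R) = (-285 + S)*(3*R) = 3*R*(-285 + S))
-(Q(603) - √(-32808 + n(259/(-162), j))) = -(493 - √(-32808 + 3*(257/6)*(-285 + 259/(-162)))) = -(493 - √(-32808 + 3*(257/6)*(-285 + 259*(-1/162)))) = -(493 - √(-32808 + 3*(257/6)*(-285 - 259/162))) = -(493 - √(-32808 + 3*(257/6)*(-46429/162))) = -(493 - √(-32808 - 11932253/324)) = -(493 - √(-22562045/324)) = -(493 - I*√22562045/18) = -493 + I*√22562045/18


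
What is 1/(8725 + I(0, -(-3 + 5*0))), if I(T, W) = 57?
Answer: 1/8782 ≈ 0.00011387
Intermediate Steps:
1/(8725 + I(0, -(-3 + 5*0))) = 1/(8725 + 57) = 1/8782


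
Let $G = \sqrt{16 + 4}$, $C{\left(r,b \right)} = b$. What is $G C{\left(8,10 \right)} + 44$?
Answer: $44 + 20 \sqrt{5} \approx 88.721$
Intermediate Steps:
$G = 2 \sqrt{5}$ ($G = \sqrt{20} = 2 \sqrt{5} \approx 4.4721$)
$G C{\left(8,10 \right)} + 44 = 2 \sqrt{5} \cdot 10 + 44 = 20 \sqrt{5} + 44 = 44 + 20 \sqrt{5}$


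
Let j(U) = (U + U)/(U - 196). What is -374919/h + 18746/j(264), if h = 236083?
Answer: 37592956649/15581478 ≈ 2412.7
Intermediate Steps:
j(U) = 2*U/(-196 + U) (j(U) = (2*U)/(-196 + U) = 2*U/(-196 + U))
-374919/h + 18746/j(264) = -374919/236083 + 18746/((2*264/(-196 + 264))) = -374919*1/236083 + 18746/((2*264/68)) = -374919/236083 + 18746/((2*264*(1/68))) = -374919/236083 + 18746/(132/17) = -374919/236083 + 18746*(17/132) = -374919/236083 + 159341/66 = 37592956649/15581478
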